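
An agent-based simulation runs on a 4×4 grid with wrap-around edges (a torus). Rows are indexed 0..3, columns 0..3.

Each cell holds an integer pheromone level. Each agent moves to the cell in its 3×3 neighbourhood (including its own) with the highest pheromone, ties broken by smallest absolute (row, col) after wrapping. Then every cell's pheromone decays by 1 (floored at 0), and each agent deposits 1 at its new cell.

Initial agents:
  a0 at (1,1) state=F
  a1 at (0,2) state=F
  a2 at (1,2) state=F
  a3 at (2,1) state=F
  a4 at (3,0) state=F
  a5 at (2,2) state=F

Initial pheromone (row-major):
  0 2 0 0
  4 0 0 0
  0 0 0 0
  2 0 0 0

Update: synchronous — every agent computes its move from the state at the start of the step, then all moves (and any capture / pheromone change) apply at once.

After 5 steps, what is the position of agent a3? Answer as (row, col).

t=1: a0@(1,0) a1@(0,1) a2@(0,1) a3@(1,0) a4@(0,1) a5@(1,1) | pheromone: 0 4 0 0 / 5 1 0 0 / 0 0 0 0 / 1 0 0 0
t=2: a0@(1,0) a1@(1,0) a2@(1,0) a3@(1,0) a4@(1,0) a5@(1,0) | pheromone: 0 3 0 0 / 10 0 0 0 / 0 0 0 0 / 0 0 0 0
t=3: a0@(1,0) a1@(1,0) a2@(1,0) a3@(1,0) a4@(1,0) a5@(1,0) | pheromone: 0 2 0 0 / 15 0 0 0 / 0 0 0 0 / 0 0 0 0
t=4: a0@(1,0) a1@(1,0) a2@(1,0) a3@(1,0) a4@(1,0) a5@(1,0) | pheromone: 0 1 0 0 / 20 0 0 0 / 0 0 0 0 / 0 0 0 0
t=5: a0@(1,0) a1@(1,0) a2@(1,0) a3@(1,0) a4@(1,0) a5@(1,0) | pheromone: 0 0 0 0 / 25 0 0 0 / 0 0 0 0 / 0 0 0 0

(1, 0)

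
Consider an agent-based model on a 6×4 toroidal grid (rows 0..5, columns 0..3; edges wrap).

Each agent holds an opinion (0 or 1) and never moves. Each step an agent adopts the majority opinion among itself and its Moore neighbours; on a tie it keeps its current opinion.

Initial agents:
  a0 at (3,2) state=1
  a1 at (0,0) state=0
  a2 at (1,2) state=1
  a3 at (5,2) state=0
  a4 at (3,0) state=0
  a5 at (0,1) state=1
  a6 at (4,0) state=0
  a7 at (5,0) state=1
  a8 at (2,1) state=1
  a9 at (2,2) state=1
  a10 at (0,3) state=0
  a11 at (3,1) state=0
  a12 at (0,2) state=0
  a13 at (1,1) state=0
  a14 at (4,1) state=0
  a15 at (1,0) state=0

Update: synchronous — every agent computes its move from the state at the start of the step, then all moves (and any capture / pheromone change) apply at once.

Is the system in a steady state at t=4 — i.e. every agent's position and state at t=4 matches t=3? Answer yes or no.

t=1: a0@(3,2):1 a1@(0,0):0 a2@(1,2):1 a3@(5,2):0 a4@(3,0):0 a5@(0,1):0 a6@(4,0):0 a7@(5,0):0 a8@(2,1):1 a9@(2,2):1 a10@(0,3):0 a11@(3,1):0 a12@(0,2):0 a13@(1,1):0 a14@(4,1):0 a15@(1,0):0
t=2: a0@(3,2):1 a1@(0,0):0 a2@(1,2):0 a3@(5,2):0 a4@(3,0):0 a5@(0,1):0 a6@(4,0):0 a7@(5,0):0 a8@(2,1):1 a9@(2,2):1 a10@(0,3):0 a11@(3,1):0 a12@(0,2):0 a13@(1,1):0 a14@(4,1):0 a15@(1,0):0
t=3: a0@(3,2):1 a1@(0,0):0 a2@(1,2):0 a3@(5,2):0 a4@(3,0):0 a5@(0,1):0 a6@(4,0):0 a7@(5,0):0 a8@(2,1):0 a9@(2,2):1 a10@(0,3):0 a11@(3,1):0 a12@(0,2):0 a13@(1,1):0 a14@(4,1):0 a15@(1,0):0
t=4: a0@(3,2):0 a1@(0,0):0 a2@(1,2):0 a3@(5,2):0 a4@(3,0):0 a5@(0,1):0 a6@(4,0):0 a7@(5,0):0 a8@(2,1):0 a9@(2,2):0 a10@(0,3):0 a11@(3,1):0 a12@(0,2):0 a13@(1,1):0 a14@(4,1):0 a15@(1,0):0

no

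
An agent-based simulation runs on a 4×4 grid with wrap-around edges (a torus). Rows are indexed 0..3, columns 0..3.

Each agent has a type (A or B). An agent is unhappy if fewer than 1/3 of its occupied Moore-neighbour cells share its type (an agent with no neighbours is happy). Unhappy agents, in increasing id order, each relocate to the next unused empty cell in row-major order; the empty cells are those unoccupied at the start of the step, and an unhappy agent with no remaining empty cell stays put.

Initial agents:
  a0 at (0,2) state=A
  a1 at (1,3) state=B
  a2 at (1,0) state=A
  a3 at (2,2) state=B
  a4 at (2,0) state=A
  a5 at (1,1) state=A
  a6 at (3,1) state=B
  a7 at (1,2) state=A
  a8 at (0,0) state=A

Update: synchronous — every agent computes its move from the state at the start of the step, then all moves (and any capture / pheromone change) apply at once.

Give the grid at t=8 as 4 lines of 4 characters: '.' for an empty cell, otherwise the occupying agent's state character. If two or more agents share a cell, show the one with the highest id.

A.A.
AAAB
AB.B
....

t=1: a0@(0,2):A a1@(0,1):B a2@(1,0):A a3@(2,2):B a4@(2,0):A a5@(1,1):A a6@(0,3):B a7@(1,2):A a8@(0,0):A
t=2: a0@(0,2):A a1@(1,3):B a2@(1,0):A a3@(2,1):B a4@(2,0):A a5@(1,1):A a6@(2,3):B a7@(1,2):A a8@(0,0):A
t=3: a0@(0,2):A a1@(0,1):B a2@(1,0):A a3@(0,3):B a4@(2,0):A a5@(1,1):A a6@(2,2):B a7@(1,2):A a8@(0,0):A
t=4: a0@(0,2):A a1@(1,3):B a2@(1,0):A a3@(2,1):B a4@(2,0):A a5@(1,1):A a6@(2,3):B a7@(1,2):A a8@(0,0):A
t=5: a0@(0,2):A a1@(0,1):B a2@(1,0):A a3@(0,3):B a4@(2,0):A a5@(1,1):A a6@(2,2):B a7@(1,2):A a8@(0,0):A
t=6: a0@(0,2):A a1@(1,3):B a2@(1,0):A a3@(2,1):B a4@(2,0):A a5@(1,1):A a6@(2,3):B a7@(1,2):A a8@(0,0):A
t=7: a0@(0,2):A a1@(0,1):B a2@(1,0):A a3@(0,3):B a4@(2,0):A a5@(1,1):A a6@(2,2):B a7@(1,2):A a8@(0,0):A
t=8: a0@(0,2):A a1@(1,3):B a2@(1,0):A a3@(2,1):B a4@(2,0):A a5@(1,1):A a6@(2,3):B a7@(1,2):A a8@(0,0):A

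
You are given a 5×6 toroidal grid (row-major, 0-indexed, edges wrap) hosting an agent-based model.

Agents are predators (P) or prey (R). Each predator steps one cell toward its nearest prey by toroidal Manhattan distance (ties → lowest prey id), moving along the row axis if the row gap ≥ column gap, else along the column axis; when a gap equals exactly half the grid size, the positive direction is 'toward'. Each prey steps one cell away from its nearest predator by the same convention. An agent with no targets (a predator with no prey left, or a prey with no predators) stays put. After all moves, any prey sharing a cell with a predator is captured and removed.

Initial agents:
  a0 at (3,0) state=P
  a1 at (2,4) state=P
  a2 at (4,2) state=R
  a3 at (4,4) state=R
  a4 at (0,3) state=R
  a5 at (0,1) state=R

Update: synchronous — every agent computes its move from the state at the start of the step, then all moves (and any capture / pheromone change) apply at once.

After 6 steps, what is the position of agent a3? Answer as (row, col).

(0, 4)

t=1: a0@(3,1):P a1@(3,4):P a2@(4,3):R a3@(0,4):R a4@(4,3):R a5@(1,1):R
t=2: a0@(2,1):P a1@(4,4):P a2@(0,3):R a3@(1,4):R a4@(0,3):R a5@(0,1):R
t=3: a0@(1,1):P a1@(0,4):P a2@(1,3):R a3@(2,4):R a4@(1,3):R a5@(4,1):R
t=4: a0@(1,2):P a1@(1,4):P a3@(3,4):R a5@(3,1):R
t=5: a0@(2,2):P a1@(2,4):P a3@(4,4):R a5@(4,1):R
t=6: a0@(3,2):P a1@(3,4):P a3@(0,4):R a5@(0,1):R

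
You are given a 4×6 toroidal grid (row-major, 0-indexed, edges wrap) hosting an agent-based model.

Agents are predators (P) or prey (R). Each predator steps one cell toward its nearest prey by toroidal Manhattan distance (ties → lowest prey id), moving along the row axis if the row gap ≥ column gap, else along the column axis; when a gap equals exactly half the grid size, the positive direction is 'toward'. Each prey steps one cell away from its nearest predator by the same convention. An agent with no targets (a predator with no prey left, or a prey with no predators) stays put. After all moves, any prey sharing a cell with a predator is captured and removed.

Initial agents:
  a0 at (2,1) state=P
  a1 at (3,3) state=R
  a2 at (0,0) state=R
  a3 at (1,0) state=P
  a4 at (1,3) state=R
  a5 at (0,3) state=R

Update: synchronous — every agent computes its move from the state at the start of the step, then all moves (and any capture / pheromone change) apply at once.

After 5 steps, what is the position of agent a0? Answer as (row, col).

t=1: a0@(2,2):P a1@(3,4):R a2@(3,0):R a3@(0,0):P a4@(1,4):R a5@(3,3):R
t=2: a0@(3,2):P a1@(3,5):R a2@(2,0):R a3@(3,0):P a4@(1,5):R a5@(0,3):R
t=3: a0@(0,2):P a1@(3,4):R a2@(1,0):R a3@(3,5):P a4@(0,5):R a5@(1,3):R
t=4: a0@(1,2):P a1@(3,3):R a2@(1,5):R a3@(3,4):P a4@(1,5):R a5@(2,3):R
t=5: a0@(2,2):P a1@(3,2):R a2@(1,4):R a3@(3,3):P a4@(1,4):R

(2, 2)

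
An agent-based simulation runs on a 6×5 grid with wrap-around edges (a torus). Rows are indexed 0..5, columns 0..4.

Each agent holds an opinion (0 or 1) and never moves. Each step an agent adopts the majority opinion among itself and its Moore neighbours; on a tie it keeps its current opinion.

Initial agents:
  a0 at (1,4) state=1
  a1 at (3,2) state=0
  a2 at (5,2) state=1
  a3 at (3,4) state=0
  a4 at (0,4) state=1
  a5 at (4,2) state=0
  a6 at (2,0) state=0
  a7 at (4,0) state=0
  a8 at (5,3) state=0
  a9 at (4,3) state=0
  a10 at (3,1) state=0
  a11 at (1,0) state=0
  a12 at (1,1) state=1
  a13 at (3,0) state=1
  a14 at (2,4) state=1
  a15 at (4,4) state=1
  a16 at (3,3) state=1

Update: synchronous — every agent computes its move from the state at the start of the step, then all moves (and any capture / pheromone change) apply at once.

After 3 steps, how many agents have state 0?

t=1: a0@(1,4):1 a1@(3,2):0 a2@(5,2):0 a3@(3,4):0 a4@(0,4):1 a5@(4,2):0 a6@(2,0):0 a7@(4,0):0 a8@(5,3):0 a9@(4,3):0 a10@(3,1):0 a11@(1,0):1 a12@(1,1):0 a13@(3,0):0 a14@(2,4):1 a15@(4,4):0 a16@(3,3):0
t=2: a0@(1,4):1 a1@(3,2):0 a2@(5,2):0 a3@(3,4):0 a4@(0,4):1 a5@(4,2):0 a6@(2,0):0 a7@(4,0):0 a8@(5,3):0 a9@(4,3):0 a10@(3,1):0 a11@(1,0):1 a12@(1,1):0 a13@(3,0):0 a14@(2,4):0 a15@(4,4):0 a16@(3,3):0
t=3: (unchanged — steady state)

14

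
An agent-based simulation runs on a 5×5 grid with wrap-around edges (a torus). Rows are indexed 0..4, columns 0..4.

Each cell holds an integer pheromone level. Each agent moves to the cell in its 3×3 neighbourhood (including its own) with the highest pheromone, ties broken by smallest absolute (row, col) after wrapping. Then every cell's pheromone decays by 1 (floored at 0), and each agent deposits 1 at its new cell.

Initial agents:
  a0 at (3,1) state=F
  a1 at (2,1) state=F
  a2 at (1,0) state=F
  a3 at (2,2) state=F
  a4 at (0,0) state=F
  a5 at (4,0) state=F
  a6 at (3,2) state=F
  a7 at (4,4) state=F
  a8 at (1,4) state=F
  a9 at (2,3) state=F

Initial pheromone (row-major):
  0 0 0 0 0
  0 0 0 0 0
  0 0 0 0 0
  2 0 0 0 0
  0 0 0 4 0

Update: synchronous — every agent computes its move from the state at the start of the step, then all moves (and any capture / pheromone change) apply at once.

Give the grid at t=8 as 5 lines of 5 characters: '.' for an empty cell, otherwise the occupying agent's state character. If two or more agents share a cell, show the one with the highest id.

F....
.....
.....
F....
...F.

t=1: a0@(3,0) a1@(3,0) a2@(0,0) a3@(1,1) a4@(0,0) a5@(3,0) a6@(4,3) a7@(4,3) a8@(0,0) a9@(1,2) | pheromone: 3 0 0 0 0 / 0 1 1 0 0 / 0 0 0 0 0 / 4 0 0 0 0 / 0 0 0 5 0
t=2: a0@(3,0) a1@(3,0) a2@(0,0) a3@(0,0) a4@(0,0) a5@(3,0) a6@(4,3) a7@(4,3) a8@(0,0) a9@(1,1) | pheromone: 6 0 0 0 0 / 0 1 0 0 0 / 0 0 0 0 0 / 6 0 0 0 0 / 0 0 0 6 0
t=3: a0@(3,0) a1@(3,0) a2@(0,0) a3@(0,0) a4@(0,0) a5@(3,0) a6@(4,3) a7@(4,3) a8@(0,0) a9@(0,0) | pheromone: 10 0 0 0 0 / 0 0 0 0 0 / 0 0 0 0 0 / 8 0 0 0 0 / 0 0 0 7 0
t=4: a0@(3,0) a1@(3,0) a2@(0,0) a3@(0,0) a4@(0,0) a5@(3,0) a6@(4,3) a7@(4,3) a8@(0,0) a9@(0,0) | pheromone: 14 0 0 0 0 / 0 0 0 0 0 / 0 0 0 0 0 / 10 0 0 0 0 / 0 0 0 8 0
t=5: a0@(3,0) a1@(3,0) a2@(0,0) a3@(0,0) a4@(0,0) a5@(3,0) a6@(4,3) a7@(4,3) a8@(0,0) a9@(0,0) | pheromone: 18 0 0 0 0 / 0 0 0 0 0 / 0 0 0 0 0 / 12 0 0 0 0 / 0 0 0 9 0
t=6: a0@(3,0) a1@(3,0) a2@(0,0) a3@(0,0) a4@(0,0) a5@(3,0) a6@(4,3) a7@(4,3) a8@(0,0) a9@(0,0) | pheromone: 22 0 0 0 0 / 0 0 0 0 0 / 0 0 0 0 0 / 14 0 0 0 0 / 0 0 0 10 0
t=7: a0@(3,0) a1@(3,0) a2@(0,0) a3@(0,0) a4@(0,0) a5@(3,0) a6@(4,3) a7@(4,3) a8@(0,0) a9@(0,0) | pheromone: 26 0 0 0 0 / 0 0 0 0 0 / 0 0 0 0 0 / 16 0 0 0 0 / 0 0 0 11 0
t=8: a0@(3,0) a1@(3,0) a2@(0,0) a3@(0,0) a4@(0,0) a5@(3,0) a6@(4,3) a7@(4,3) a8@(0,0) a9@(0,0) | pheromone: 30 0 0 0 0 / 0 0 0 0 0 / 0 0 0 0 0 / 18 0 0 0 0 / 0 0 0 12 0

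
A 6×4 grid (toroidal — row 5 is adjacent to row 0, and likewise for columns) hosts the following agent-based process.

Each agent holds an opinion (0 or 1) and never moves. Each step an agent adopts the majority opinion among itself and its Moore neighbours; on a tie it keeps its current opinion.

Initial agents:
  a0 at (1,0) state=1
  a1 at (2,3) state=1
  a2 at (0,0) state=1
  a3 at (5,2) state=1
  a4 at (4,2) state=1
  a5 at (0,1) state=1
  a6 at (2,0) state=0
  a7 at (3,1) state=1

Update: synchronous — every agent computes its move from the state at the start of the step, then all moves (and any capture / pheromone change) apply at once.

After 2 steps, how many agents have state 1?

8

t=1: a0@(1,0):1 a1@(2,3):1 a2@(0,0):1 a3@(5,2):1 a4@(4,2):1 a5@(0,1):1 a6@(2,0):1 a7@(3,1):1
t=2: (unchanged — steady state)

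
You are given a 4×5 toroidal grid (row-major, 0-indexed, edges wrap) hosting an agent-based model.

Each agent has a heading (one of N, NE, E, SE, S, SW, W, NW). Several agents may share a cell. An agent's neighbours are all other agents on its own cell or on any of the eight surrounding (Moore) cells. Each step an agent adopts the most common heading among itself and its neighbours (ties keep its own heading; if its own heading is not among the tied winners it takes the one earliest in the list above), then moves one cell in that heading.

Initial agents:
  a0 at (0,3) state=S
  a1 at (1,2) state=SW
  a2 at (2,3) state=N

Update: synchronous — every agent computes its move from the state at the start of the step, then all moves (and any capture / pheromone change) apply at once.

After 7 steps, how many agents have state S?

1

t=1: a0@(1,3):S a1@(2,1):SW a2@(1,3):N
t=2: a0@(2,3):S a1@(3,0):SW a2@(0,3):N
t=3: a0@(3,3):S a1@(0,4):SW a2@(3,3):N
t=4: a0@(0,3):S a1@(1,3):SW a2@(2,3):N
t=5: a0@(1,3):S a1@(2,2):SW a2@(1,3):N
t=6: a0@(2,3):S a1@(3,1):SW a2@(0,3):N
t=7: a0@(3,3):S a1@(0,0):SW a2@(3,3):N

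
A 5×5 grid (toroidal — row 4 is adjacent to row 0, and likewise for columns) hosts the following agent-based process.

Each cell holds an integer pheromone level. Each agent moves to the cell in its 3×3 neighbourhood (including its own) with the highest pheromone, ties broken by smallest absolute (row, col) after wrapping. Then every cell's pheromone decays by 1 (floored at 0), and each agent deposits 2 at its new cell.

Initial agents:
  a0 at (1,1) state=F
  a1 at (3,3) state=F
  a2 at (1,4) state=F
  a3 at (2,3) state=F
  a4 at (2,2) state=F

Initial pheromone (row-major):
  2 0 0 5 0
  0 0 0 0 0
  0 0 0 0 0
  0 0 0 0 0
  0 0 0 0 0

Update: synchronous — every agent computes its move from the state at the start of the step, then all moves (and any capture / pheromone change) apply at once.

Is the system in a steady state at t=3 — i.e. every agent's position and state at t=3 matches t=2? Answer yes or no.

no

t=1: a0@(0,0) a1@(2,2) a2@(0,3) a3@(1,2) a4@(1,1) | pheromone: 3 0 0 6 0 / 0 2 2 0 0 / 0 0 2 0 0 / 0 0 0 0 0 / 0 0 0 0 0
t=2: a0@(0,0) a1@(1,1) a2@(0,3) a3@(0,3) a4@(0,0) | pheromone: 6 0 0 9 0 / 0 3 1 0 0 / 0 0 1 0 0 / 0 0 0 0 0 / 0 0 0 0 0
t=3: a0@(0,0) a1@(0,0) a2@(0,3) a3@(0,3) a4@(0,0) | pheromone: 11 0 0 12 0 / 0 2 0 0 0 / 0 0 0 0 0 / 0 0 0 0 0 / 0 0 0 0 0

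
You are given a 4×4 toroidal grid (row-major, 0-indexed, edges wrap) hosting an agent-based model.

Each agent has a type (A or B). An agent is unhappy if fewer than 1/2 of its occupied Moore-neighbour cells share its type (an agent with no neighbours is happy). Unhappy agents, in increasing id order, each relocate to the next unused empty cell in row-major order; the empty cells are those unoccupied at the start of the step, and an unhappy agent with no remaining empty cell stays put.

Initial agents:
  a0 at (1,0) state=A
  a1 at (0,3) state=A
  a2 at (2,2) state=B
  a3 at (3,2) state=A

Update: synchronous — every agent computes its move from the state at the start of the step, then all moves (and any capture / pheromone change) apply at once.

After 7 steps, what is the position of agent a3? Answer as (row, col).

t=1: a0@(1,0):A a1@(0,3):A a2@(0,0):B a3@(3,2):A
t=2: a0@(1,0):A a1@(0,3):A a2@(0,1):B a3@(3,2):A
t=3: a0@(1,0):A a1@(0,3):A a2@(0,0):B a3@(3,2):A
t=4: a0@(1,0):A a1@(0,3):A a2@(0,1):B a3@(3,2):A
t=5: a0@(1,0):A a1@(0,3):A a2@(0,0):B a3@(3,2):A
t=6: a0@(1,0):A a1@(0,3):A a2@(0,1):B a3@(3,2):A
t=7: a0@(1,0):A a1@(0,3):A a2@(0,0):B a3@(3,2):A

(3, 2)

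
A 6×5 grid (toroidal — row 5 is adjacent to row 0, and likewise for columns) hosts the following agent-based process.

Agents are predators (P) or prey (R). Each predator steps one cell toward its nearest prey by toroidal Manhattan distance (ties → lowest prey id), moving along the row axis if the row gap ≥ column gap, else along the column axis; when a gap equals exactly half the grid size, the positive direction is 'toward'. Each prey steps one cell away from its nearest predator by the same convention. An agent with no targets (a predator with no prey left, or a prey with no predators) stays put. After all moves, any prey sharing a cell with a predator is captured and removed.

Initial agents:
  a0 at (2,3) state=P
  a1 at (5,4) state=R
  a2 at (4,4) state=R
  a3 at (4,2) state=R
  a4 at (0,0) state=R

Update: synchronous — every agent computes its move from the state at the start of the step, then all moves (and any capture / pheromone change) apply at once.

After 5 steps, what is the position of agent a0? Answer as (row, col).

t=1: a0@(3,3):P a1@(4,4):R a2@(5,4):R a3@(5,2):R a4@(5,0):R
t=2: a0@(4,3):P a1@(5,4):R a2@(0,4):R a3@(0,2):R a4@(0,0):R
t=3: a0@(5,3):P a1@(0,4):R a2@(1,4):R a3@(1,2):R a4@(1,0):R
t=4: a0@(0,3):P a1@(1,4):R a2@(2,4):R a3@(2,2):R a4@(2,0):R
t=5: a0@(1,3):P a1@(2,4):R a2@(3,4):R a3@(3,2):R a4@(3,0):R

(1, 3)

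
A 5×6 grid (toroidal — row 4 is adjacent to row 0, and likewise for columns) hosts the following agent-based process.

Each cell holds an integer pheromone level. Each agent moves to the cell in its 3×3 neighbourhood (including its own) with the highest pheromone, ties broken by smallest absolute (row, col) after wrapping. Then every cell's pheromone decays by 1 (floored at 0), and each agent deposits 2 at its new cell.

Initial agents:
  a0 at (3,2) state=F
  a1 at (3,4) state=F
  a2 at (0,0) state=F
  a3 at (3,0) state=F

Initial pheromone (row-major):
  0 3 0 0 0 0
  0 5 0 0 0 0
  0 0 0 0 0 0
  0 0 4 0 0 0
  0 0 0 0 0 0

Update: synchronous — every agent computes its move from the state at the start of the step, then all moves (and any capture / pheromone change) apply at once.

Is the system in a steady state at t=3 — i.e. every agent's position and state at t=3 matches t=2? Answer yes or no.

yes

t=1: a0@(3,2) a1@(2,3) a2@(1,1) a3@(2,0) | pheromone: 0 2 0 0 0 0 / 0 6 0 0 0 0 / 2 0 0 2 0 0 / 0 0 5 0 0 0 / 0 0 0 0 0 0
t=2: a0@(3,2) a1@(3,2) a2@(1,1) a3@(1,1) | pheromone: 0 1 0 0 0 0 / 0 9 0 0 0 0 / 1 0 0 1 0 0 / 0 0 8 0 0 0 / 0 0 0 0 0 0
t=3: a0@(3,2) a1@(3,2) a2@(1,1) a3@(1,1) | pheromone: 0 0 0 0 0 0 / 0 12 0 0 0 0 / 0 0 0 0 0 0 / 0 0 11 0 0 0 / 0 0 0 0 0 0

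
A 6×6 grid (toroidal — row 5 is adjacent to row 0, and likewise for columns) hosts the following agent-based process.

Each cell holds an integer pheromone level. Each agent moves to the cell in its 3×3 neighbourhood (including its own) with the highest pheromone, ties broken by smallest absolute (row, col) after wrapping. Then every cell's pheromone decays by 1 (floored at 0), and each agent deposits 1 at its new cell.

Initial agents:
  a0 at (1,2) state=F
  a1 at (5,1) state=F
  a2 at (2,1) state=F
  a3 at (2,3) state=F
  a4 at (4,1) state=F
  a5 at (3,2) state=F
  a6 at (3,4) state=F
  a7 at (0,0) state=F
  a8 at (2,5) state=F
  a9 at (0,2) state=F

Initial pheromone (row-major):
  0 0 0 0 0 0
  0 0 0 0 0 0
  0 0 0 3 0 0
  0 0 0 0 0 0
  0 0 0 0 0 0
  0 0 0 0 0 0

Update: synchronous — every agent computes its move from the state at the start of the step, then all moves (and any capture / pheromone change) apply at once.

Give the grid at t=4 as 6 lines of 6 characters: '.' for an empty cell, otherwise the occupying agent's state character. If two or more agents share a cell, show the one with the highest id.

t=1: a0@(2,3) a1@(0,0) a2@(1,0) a3@(2,3) a4@(3,0) a5@(2,3) a6@(2,3) a7@(0,0) a8@(1,0) a9@(0,1) | pheromone: 2 1 0 0 0 0 / 2 0 0 0 0 0 / 0 0 0 6 0 0 / 1 0 0 0 0 0 / 0 0 0 0 0 0 / 0 0 0 0 0 0
t=2: a0@(2,3) a1@(0,0) a2@(0,0) a3@(2,3) a4@(3,0) a5@(2,3) a6@(2,3) a7@(0,0) a8@(0,0) a9@(0,0) | pheromone: 6 0 0 0 0 0 / 1 0 0 0 0 0 / 0 0 0 9 0 0 / 1 0 0 0 0 0 / 0 0 0 0 0 0 / 0 0 0 0 0 0
t=3: a0@(2,3) a1@(0,0) a2@(0,0) a3@(2,3) a4@(3,0) a5@(2,3) a6@(2,3) a7@(0,0) a8@(0,0) a9@(0,0) | pheromone: 10 0 0 0 0 0 / 0 0 0 0 0 0 / 0 0 0 12 0 0 / 1 0 0 0 0 0 / 0 0 0 0 0 0 / 0 0 0 0 0 0
t=4: a0@(2,3) a1@(0,0) a2@(0,0) a3@(2,3) a4@(3,0) a5@(2,3) a6@(2,3) a7@(0,0) a8@(0,0) a9@(0,0) | pheromone: 14 0 0 0 0 0 / 0 0 0 0 0 0 / 0 0 0 15 0 0 / 1 0 0 0 0 0 / 0 0 0 0 0 0 / 0 0 0 0 0 0

F.....
......
...F..
F.....
......
......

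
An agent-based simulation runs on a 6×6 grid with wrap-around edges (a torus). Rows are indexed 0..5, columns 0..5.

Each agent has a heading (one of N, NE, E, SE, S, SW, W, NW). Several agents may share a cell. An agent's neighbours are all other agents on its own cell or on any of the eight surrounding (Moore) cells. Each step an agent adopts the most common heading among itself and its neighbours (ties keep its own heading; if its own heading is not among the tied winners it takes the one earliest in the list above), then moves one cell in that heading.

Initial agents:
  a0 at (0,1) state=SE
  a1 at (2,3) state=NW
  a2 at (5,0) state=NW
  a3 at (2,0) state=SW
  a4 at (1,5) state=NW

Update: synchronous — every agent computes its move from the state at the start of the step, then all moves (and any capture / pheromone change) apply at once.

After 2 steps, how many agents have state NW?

t=1: a0@(1,2):SE a1@(1,2):NW a2@(4,5):NW a3@(3,5):SW a4@(0,4):NW
t=2: a0@(2,3):SE a1@(0,1):NW a2@(3,4):NW a3@(4,4):SW a4@(5,3):NW

3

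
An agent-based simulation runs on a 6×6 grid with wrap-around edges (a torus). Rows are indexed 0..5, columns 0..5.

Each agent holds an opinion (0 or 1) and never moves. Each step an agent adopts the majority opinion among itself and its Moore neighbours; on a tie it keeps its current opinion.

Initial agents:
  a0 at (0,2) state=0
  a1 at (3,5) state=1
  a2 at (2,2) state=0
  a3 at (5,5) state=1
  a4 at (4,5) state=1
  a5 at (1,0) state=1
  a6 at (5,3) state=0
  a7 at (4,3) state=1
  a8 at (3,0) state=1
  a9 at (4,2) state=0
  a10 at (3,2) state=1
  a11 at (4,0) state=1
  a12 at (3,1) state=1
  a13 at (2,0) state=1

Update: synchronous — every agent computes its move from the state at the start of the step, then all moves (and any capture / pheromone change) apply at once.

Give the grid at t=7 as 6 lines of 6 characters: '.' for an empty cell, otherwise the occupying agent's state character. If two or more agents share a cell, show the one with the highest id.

..0...
1.....
1.1...
111..1
1.11.1
...0.1

t=1: a0@(0,2):0 a1@(3,5):1 a2@(2,2):1 a3@(5,5):1 a4@(4,5):1 a5@(1,0):1 a6@(5,3):0 a7@(4,3):1 a8@(3,0):1 a9@(4,2):1 a10@(3,2):1 a11@(4,0):1 a12@(3,1):1 a13@(2,0):1
t=2: (unchanged — steady state)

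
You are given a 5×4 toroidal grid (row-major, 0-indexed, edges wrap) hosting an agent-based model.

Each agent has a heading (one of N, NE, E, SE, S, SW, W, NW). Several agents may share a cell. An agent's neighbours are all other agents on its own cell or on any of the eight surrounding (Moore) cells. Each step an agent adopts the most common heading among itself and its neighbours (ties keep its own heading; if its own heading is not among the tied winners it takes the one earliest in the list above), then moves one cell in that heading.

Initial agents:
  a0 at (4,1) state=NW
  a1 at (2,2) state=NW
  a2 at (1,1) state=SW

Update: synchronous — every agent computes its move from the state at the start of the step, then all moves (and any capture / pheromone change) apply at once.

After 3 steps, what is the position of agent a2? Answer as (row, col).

(0, 2)

t=1: a0@(3,0):NW a1@(1,1):NW a2@(2,0):SW
t=2: a0@(2,3):NW a1@(0,0):NW a2@(1,3):NW
t=3: a0@(1,2):NW a1@(4,3):NW a2@(0,2):NW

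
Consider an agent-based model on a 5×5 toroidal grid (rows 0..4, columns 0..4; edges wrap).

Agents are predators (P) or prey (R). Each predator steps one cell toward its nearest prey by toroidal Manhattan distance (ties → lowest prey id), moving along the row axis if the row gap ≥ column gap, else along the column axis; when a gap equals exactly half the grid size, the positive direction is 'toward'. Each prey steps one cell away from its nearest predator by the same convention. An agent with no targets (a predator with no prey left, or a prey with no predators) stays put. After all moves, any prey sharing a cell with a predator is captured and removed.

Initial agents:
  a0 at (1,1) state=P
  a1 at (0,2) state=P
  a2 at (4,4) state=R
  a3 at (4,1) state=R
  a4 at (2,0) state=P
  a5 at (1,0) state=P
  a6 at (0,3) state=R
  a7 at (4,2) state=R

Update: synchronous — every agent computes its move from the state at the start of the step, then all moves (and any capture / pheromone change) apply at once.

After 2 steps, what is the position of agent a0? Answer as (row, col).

t=1: a0@(0,1):P a1@(0,3):P a2@(4,0):R a3@(3,1):R a4@(3,0):P a5@(0,0):P a6@(0,4):R a7@(3,2):R
t=2: a0@(4,1):P a1@(0,4):P a2@(0,0):R a3@(3,2):R a4@(4,0):P a5@(4,0):P a6@(0,0):R a7@(3,3):R

(4, 1)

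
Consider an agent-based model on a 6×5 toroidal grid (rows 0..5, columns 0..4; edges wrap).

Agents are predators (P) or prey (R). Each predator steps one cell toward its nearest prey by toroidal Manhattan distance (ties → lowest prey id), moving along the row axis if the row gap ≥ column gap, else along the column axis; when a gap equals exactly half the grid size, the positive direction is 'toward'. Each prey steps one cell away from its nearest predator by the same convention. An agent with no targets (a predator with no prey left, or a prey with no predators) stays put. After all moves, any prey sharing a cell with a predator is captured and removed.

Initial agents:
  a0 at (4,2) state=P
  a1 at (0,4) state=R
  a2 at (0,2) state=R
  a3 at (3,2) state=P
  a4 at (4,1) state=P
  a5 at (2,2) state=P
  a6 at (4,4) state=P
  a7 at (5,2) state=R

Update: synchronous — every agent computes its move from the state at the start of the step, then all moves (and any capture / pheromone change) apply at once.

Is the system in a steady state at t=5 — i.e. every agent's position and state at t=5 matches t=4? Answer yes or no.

no

t=1: a0@(5,2):P a1@(1,4):R a3@(4,2):P a4@(5,1):P a5@(1,2):P a6@(5,4):P a7@(0,2):R
t=2: a0@(0,2):P a1@(1,0):R a3@(5,2):P a4@(0,1):P a5@(0,2):P a6@(0,4):P a7@(1,2):R
t=3: a0@(1,2):P a1@(2,0):R a3@(0,2):P a4@(1,1):P a5@(1,2):P a6@(1,4):P a7@(2,2):R
t=4: a0@(2,2):P a1@(3,0):R a3@(1,2):P a4@(2,1):P a5@(2,2):P a6@(2,4):P a7@(3,2):R
t=5: a0@(3,2):P a1@(4,0):R a3@(2,2):P a4@(3,1):P a5@(3,2):P a6@(3,4):P a7@(4,2):R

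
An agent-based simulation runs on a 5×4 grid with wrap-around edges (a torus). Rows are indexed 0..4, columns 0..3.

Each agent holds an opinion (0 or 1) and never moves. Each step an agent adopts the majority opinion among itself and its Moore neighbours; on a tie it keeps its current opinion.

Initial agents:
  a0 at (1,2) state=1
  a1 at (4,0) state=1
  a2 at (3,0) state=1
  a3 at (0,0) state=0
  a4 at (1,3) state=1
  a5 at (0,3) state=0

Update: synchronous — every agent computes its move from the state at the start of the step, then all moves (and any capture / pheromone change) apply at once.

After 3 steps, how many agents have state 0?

t=1: a0@(1,2):1 a1@(4,0):1 a2@(3,0):1 a3@(0,0):0 a4@(1,3):1 a5@(0,3):1
t=2: a0@(1,2):1 a1@(4,0):1 a2@(3,0):1 a3@(0,0):1 a4@(1,3):1 a5@(0,3):1
t=3: (unchanged — steady state)

0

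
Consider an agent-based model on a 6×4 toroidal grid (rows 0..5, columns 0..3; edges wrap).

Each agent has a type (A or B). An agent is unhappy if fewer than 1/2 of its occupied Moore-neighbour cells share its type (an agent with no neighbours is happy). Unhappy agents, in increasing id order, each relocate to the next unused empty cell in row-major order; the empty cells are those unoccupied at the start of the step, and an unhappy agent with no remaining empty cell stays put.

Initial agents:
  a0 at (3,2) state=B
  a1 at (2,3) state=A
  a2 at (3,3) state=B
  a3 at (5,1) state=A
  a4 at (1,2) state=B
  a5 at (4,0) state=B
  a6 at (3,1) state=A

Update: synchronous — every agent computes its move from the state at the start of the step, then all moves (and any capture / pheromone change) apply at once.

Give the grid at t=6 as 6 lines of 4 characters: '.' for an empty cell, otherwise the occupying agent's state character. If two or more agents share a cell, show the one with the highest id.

t=1: a0@(0,0):B a1@(0,1):A a2@(3,3):B a3@(0,2):A a4@(0,3):B a5@(1,0):B a6@(1,1):A
t=2: (unchanged — steady state)

BAAB
BA..
....
...B
....
....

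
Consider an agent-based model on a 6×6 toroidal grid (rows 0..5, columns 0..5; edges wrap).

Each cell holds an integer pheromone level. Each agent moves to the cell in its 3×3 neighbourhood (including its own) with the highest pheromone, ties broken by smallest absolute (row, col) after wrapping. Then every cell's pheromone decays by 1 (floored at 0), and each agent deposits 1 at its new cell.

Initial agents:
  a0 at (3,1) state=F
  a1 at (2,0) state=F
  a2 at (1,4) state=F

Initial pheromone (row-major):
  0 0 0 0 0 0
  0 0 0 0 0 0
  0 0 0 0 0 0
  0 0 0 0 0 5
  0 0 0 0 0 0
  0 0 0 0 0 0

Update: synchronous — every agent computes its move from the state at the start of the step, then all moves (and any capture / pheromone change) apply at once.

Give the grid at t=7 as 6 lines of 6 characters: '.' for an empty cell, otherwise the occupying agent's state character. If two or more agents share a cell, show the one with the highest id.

t=1: a0@(2,0) a1@(3,5) a2@(0,3) | pheromone: 0 0 0 1 0 0 / 0 0 0 0 0 0 / 1 0 0 0 0 0 / 0 0 0 0 0 5 / 0 0 0 0 0 0 / 0 0 0 0 0 0
t=2: a0@(3,5) a1@(3,5) a2@(0,3) | pheromone: 0 0 0 1 0 0 / 0 0 0 0 0 0 / 0 0 0 0 0 0 / 0 0 0 0 0 6 / 0 0 0 0 0 0 / 0 0 0 0 0 0
t=3: a0@(3,5) a1@(3,5) a2@(0,3) | pheromone: 0 0 0 1 0 0 / 0 0 0 0 0 0 / 0 0 0 0 0 0 / 0 0 0 0 0 7 / 0 0 0 0 0 0 / 0 0 0 0 0 0
t=4: a0@(3,5) a1@(3,5) a2@(0,3) | pheromone: 0 0 0 1 0 0 / 0 0 0 0 0 0 / 0 0 0 0 0 0 / 0 0 0 0 0 8 / 0 0 0 0 0 0 / 0 0 0 0 0 0
t=5: a0@(3,5) a1@(3,5) a2@(0,3) | pheromone: 0 0 0 1 0 0 / 0 0 0 0 0 0 / 0 0 0 0 0 0 / 0 0 0 0 0 9 / 0 0 0 0 0 0 / 0 0 0 0 0 0
t=6: a0@(3,5) a1@(3,5) a2@(0,3) | pheromone: 0 0 0 1 0 0 / 0 0 0 0 0 0 / 0 0 0 0 0 0 / 0 0 0 0 0 10 / 0 0 0 0 0 0 / 0 0 0 0 0 0
t=7: a0@(3,5) a1@(3,5) a2@(0,3) | pheromone: 0 0 0 1 0 0 / 0 0 0 0 0 0 / 0 0 0 0 0 0 / 0 0 0 0 0 11 / 0 0 0 0 0 0 / 0 0 0 0 0 0

...F..
......
......
.....F
......
......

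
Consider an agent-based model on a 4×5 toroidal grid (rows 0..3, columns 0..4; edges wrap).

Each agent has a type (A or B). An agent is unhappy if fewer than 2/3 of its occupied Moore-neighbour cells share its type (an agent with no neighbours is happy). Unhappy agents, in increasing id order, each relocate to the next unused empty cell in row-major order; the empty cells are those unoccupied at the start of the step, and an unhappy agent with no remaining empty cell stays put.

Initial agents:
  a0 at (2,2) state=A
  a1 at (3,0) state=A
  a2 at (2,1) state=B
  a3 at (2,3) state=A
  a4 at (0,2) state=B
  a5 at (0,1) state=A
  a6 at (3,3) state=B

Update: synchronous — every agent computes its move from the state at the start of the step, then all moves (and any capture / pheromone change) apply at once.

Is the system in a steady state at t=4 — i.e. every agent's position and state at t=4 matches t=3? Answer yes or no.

t=1: a0@(0,0):A a1@(0,3):A a2@(0,4):B a3@(1,0):A a4@(1,1):B a5@(1,2):A a6@(1,3):B
t=2: a0@(0,1):A a1@(0,2):A a2@(1,4):B a3@(2,0):A a4@(2,1):B a5@(2,2):A a6@(2,3):B
t=3: a0@(0,1):A a1@(0,2):A a2@(0,0):B a3@(0,3):A a4@(0,4):B a5@(1,0):A a6@(1,1):B
t=4: a0@(1,2):A a1@(0,2):A a2@(1,3):B a3@(1,4):A a4@(2,0):B a5@(2,1):A a6@(2,2):B

no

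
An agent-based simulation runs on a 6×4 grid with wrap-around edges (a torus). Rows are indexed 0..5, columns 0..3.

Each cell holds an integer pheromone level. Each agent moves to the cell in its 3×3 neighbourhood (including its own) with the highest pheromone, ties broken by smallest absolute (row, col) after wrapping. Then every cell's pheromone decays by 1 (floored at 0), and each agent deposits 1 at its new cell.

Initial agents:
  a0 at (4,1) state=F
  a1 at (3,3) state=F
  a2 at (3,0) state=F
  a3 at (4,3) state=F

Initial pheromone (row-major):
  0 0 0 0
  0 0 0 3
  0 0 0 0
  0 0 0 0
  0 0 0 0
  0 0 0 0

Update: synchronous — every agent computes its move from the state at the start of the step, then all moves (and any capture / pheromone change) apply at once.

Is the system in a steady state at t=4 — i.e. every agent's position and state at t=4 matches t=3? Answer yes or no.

t=1: a0@(3,0) a1@(2,0) a2@(2,0) a3@(3,0) | pheromone: 0 0 0 0 / 0 0 0 2 / 2 0 0 0 / 2 0 0 0 / 0 0 0 0 / 0 0 0 0
t=2: a0@(2,0) a1@(1,3) a2@(1,3) a3@(2,0) | pheromone: 0 0 0 0 / 0 0 0 3 / 3 0 0 0 / 1 0 0 0 / 0 0 0 0 / 0 0 0 0
t=3: a0@(1,3) a1@(1,3) a2@(1,3) a3@(1,3) | pheromone: 0 0 0 0 / 0 0 0 6 / 2 0 0 0 / 0 0 0 0 / 0 0 0 0 / 0 0 0 0
t=4: a0@(1,3) a1@(1,3) a2@(1,3) a3@(1,3) | pheromone: 0 0 0 0 / 0 0 0 9 / 1 0 0 0 / 0 0 0 0 / 0 0 0 0 / 0 0 0 0

yes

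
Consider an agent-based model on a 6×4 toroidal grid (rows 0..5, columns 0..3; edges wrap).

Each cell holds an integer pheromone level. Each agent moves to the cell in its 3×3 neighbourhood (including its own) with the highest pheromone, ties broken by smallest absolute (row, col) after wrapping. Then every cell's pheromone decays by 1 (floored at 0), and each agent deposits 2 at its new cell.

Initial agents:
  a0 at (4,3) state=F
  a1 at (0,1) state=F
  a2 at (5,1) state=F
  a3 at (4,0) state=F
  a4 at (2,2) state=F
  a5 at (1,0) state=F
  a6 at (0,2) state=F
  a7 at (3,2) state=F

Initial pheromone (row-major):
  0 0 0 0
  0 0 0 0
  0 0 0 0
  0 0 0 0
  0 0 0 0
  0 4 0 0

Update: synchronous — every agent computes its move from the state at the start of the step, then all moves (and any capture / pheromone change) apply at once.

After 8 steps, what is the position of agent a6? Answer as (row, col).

t=1: a0@(3,0) a1@(5,1) a2@(5,1) a3@(5,1) a4@(1,1) a5@(0,0) a6@(5,1) a7@(2,1) | pheromone: 2 0 0 0 / 0 2 0 0 / 0 2 0 0 / 2 0 0 0 / 0 0 0 0 / 0 11 0 0
t=2: a0@(2,1) a1@(5,1) a2@(5,1) a3@(5,1) a4@(0,0) a5@(5,1) a6@(5,1) a7@(1,1) | pheromone: 3 0 0 0 / 0 3 0 0 / 0 3 0 0 / 1 0 0 0 / 0 0 0 0 / 0 20 0 0
t=3: a0@(1,1) a1@(5,1) a2@(5,1) a3@(5,1) a4@(5,1) a5@(5,1) a6@(5,1) a7@(0,0) | pheromone: 4 0 0 0 / 0 4 0 0 / 0 2 0 0 / 0 0 0 0 / 0 0 0 0 / 0 31 0 0
t=4: a0@(0,0) a1@(5,1) a2@(5,1) a3@(5,1) a4@(5,1) a5@(5,1) a6@(5,1) a7@(5,1) | pheromone: 5 0 0 0 / 0 3 0 0 / 0 1 0 0 / 0 0 0 0 / 0 0 0 0 / 0 44 0 0
t=5: a0@(5,1) a1@(5,1) a2@(5,1) a3@(5,1) a4@(5,1) a5@(5,1) a6@(5,1) a7@(5,1) | pheromone: 4 0 0 0 / 0 2 0 0 / 0 0 0 0 / 0 0 0 0 / 0 0 0 0 / 0 59 0 0
t=6: a0@(5,1) a1@(5,1) a2@(5,1) a3@(5,1) a4@(5,1) a5@(5,1) a6@(5,1) a7@(5,1) | pheromone: 3 0 0 0 / 0 1 0 0 / 0 0 0 0 / 0 0 0 0 / 0 0 0 0 / 0 74 0 0
t=7: a0@(5,1) a1@(5,1) a2@(5,1) a3@(5,1) a4@(5,1) a5@(5,1) a6@(5,1) a7@(5,1) | pheromone: 2 0 0 0 / 0 0 0 0 / 0 0 0 0 / 0 0 0 0 / 0 0 0 0 / 0 89 0 0
t=8: a0@(5,1) a1@(5,1) a2@(5,1) a3@(5,1) a4@(5,1) a5@(5,1) a6@(5,1) a7@(5,1) | pheromone: 1 0 0 0 / 0 0 0 0 / 0 0 0 0 / 0 0 0 0 / 0 0 0 0 / 0 104 0 0

(5, 1)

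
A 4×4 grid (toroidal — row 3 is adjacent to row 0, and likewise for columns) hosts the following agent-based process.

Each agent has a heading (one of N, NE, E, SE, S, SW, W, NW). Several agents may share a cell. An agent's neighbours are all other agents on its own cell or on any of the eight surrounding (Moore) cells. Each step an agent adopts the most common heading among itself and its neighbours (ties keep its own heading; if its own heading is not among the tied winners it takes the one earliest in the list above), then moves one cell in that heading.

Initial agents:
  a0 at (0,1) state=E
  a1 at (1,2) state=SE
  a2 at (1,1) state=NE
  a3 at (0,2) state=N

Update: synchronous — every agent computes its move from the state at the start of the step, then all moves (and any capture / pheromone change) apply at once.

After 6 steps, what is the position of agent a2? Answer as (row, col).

(3, 3)

t=1: a0@(0,2):E a1@(2,3):SE a2@(0,2):NE a3@(3,2):N
t=2: a0@(0,3):E a1@(3,0):SE a2@(3,3):NE a3@(2,2):N
t=3: a0@(0,0):E a1@(0,1):SE a2@(2,0):NE a3@(1,2):N
t=4: a0@(0,1):E a1@(1,2):SE a2@(1,1):NE a3@(0,2):N
t=5: a0@(0,2):E a1@(2,3):SE a2@(0,2):NE a3@(3,2):N
t=6: a0@(0,3):E a1@(3,0):SE a2@(3,3):NE a3@(2,2):N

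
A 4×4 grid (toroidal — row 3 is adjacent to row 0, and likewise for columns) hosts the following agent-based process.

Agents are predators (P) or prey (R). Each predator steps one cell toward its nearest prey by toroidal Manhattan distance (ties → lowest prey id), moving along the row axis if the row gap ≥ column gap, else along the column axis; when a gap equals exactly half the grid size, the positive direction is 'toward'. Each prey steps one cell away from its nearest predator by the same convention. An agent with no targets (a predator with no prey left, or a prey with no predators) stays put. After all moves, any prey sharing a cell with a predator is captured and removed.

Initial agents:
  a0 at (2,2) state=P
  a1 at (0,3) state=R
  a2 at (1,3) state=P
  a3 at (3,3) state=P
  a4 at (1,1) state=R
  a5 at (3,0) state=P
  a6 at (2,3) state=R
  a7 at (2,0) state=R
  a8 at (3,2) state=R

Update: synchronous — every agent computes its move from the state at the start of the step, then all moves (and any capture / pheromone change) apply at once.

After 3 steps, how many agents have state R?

t=1: a0@(2,3):P a1@(3,3):R a2@(0,3):P a3@(0,3):P a4@(0,1):R a5@(2,0):P a7@(1,0):R a8@(0,2):R
t=2: a0@(3,3):P a1@(0,3):R a2@(3,3):P a3@(3,3):P a4@(0,0):R a5@(1,0):P a7@(0,0):R a8@(0,1):R
t=3: a0@(0,3):P a1@(1,3):R a2@(0,3):P a3@(0,3):P a4@(3,0):R a5@(0,0):P a7@(3,0):R a8@(3,1):R

4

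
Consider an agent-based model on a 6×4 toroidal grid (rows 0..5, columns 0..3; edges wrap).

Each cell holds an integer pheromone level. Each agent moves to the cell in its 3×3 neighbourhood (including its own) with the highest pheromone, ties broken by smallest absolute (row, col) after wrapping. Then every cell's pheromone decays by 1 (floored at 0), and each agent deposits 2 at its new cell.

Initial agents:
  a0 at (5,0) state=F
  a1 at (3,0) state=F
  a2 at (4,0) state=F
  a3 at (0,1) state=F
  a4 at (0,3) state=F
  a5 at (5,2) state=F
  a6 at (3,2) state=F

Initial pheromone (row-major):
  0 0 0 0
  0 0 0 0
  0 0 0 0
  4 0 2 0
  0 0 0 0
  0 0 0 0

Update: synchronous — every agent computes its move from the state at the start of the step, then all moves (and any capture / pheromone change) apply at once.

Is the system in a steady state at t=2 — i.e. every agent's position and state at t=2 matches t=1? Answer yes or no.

t=1: a0@(0,0) a1@(3,0) a2@(3,0) a3@(0,0) a4@(0,0) a5@(0,1) a6@(3,2) | pheromone: 6 2 0 0 / 0 0 0 0 / 0 0 0 0 / 7 0 3 0 / 0 0 0 0 / 0 0 0 0
t=2: a0@(0,0) a1@(3,0) a2@(3,0) a3@(0,0) a4@(0,0) a5@(0,0) a6@(3,2) | pheromone: 13 1 0 0 / 0 0 0 0 / 0 0 0 0 / 10 0 4 0 / 0 0 0 0 / 0 0 0 0

no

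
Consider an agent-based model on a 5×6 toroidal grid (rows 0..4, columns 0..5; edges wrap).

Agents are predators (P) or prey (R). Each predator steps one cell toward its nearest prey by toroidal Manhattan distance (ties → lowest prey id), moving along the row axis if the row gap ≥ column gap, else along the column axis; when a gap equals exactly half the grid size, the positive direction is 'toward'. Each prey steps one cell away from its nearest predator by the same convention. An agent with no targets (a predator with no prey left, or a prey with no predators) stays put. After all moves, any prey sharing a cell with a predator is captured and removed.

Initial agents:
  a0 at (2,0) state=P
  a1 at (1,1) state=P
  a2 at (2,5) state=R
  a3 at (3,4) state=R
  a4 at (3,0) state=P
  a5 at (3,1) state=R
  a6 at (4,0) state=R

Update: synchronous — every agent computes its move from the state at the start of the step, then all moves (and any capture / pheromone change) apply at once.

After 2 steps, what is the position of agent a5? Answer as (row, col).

(3, 3)

t=1: a0@(2,5):P a1@(2,1):P a2@(2,4):R a3@(3,3):R a4@(3,1):P a5@(3,2):R a6@(0,0):R
t=2: a0@(2,4):P a1@(3,1):P a2@(2,3):R a3@(3,4):R a4@(3,2):P a5@(3,3):R a6@(4,0):R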